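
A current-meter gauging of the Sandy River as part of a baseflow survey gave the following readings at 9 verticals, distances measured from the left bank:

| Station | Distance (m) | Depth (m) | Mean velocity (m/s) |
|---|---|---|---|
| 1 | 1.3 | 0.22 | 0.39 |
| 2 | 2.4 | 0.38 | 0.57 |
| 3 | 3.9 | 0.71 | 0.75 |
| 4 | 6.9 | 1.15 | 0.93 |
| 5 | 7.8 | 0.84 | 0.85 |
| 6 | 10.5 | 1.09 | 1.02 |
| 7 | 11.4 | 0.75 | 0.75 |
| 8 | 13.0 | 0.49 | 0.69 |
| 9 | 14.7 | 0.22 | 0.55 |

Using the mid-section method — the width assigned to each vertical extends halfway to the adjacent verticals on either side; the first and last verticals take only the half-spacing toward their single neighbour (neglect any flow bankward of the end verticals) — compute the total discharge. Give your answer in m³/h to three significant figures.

w_1 = (2.4 − 1.3)/2 = 0.55 m; q_1 = 0.39 × 0.22 × 0.55 = 0.04719 m³/s
w_2 = (3.9 − 1.3)/2 = 1.3 m; q_2 = 0.57 × 0.38 × 1.3 = 0.2816 m³/s
w_3 = (6.9 − 2.4)/2 = 2.25 m; q_3 = 0.75 × 0.71 × 2.25 = 1.198 m³/s
w_4 = (7.8 − 3.9)/2 = 1.95 m; q_4 = 0.93 × 1.15 × 1.95 = 2.086 m³/s
w_5 = (10.5 − 6.9)/2 = 1.8 m; q_5 = 0.85 × 0.84 × 1.8 = 1.285 m³/s
w_6 = (11.4 − 7.8)/2 = 1.8 m; q_6 = 1.02 × 1.09 × 1.8 = 2.001 m³/s
w_7 = (13.0 − 10.5)/2 = 1.25 m; q_7 = 0.75 × 0.75 × 1.25 = 0.7031 m³/s
w_8 = (14.7 − 11.4)/2 = 1.65 m; q_8 = 0.69 × 0.49 × 1.65 = 0.5579 m³/s
w_9 = (14.7 − 13.0)/2 = 0.85 m; q_9 = 0.55 × 0.22 × 0.85 = 0.1029 m³/s
Q = Σ qᵢ = 8.263 m³/s
= 8.263 × 3600 = 29750 m³/h

29700 m³/h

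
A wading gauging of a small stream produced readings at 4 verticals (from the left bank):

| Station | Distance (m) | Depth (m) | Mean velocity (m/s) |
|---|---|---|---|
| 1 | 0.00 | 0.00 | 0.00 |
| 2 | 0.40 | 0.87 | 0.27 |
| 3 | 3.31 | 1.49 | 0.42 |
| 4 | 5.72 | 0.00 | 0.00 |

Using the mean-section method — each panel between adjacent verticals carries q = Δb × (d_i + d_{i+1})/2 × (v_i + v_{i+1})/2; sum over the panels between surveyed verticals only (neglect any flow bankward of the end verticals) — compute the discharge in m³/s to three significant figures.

Panel 1-2: Δb = 0.4 m, d̄ = (0.00+0.87)/2 = 0.435, v̄ = (0.00+0.27)/2 = 0.135 → q = 0.4×0.435×0.135 = 0.02349 m³/s
Panel 2-3: Δb = 2.91 m, d̄ = (0.87+1.49)/2 = 1.18, v̄ = (0.27+0.42)/2 = 0.345 → q = 2.91×1.18×0.345 = 1.185 m³/s
Panel 3-4: Δb = 2.41 m, d̄ = (1.49+0.00)/2 = 0.745, v̄ = (0.42+0.00)/2 = 0.21 → q = 2.41×0.745×0.21 = 0.3770 m³/s
Q = Σ q = 1.585 m³/s

1.59 m³/s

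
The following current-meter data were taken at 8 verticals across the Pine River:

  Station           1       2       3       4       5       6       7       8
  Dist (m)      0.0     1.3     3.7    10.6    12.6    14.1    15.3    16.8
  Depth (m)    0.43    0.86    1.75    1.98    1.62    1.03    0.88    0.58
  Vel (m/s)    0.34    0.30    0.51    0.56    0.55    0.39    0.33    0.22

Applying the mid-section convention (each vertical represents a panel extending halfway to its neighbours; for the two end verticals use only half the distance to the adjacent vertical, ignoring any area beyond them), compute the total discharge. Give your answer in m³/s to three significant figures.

12.2 m³/s

w_1 = (1.3 − 0.0)/2 = 0.65 m; q_1 = 0.34 × 0.43 × 0.65 = 0.09503 m³/s
w_2 = (3.7 − 0.0)/2 = 1.85 m; q_2 = 0.30 × 0.86 × 1.85 = 0.4773 m³/s
w_3 = (10.6 − 1.3)/2 = 4.65 m; q_3 = 0.51 × 1.75 × 4.65 = 4.150 m³/s
w_4 = (12.6 − 3.7)/2 = 4.45 m; q_4 = 0.56 × 1.98 × 4.45 = 4.934 m³/s
w_5 = (14.1 − 10.6)/2 = 1.75 m; q_5 = 0.55 × 1.62 × 1.75 = 1.559 m³/s
w_6 = (15.3 − 12.6)/2 = 1.35 m; q_6 = 0.39 × 1.03 × 1.35 = 0.5423 m³/s
w_7 = (16.8 − 14.1)/2 = 1.35 m; q_7 = 0.33 × 0.88 × 1.35 = 0.3920 m³/s
w_8 = (16.8 − 15.3)/2 = 0.75 m; q_8 = 0.22 × 0.58 × 0.75 = 0.09570 m³/s
Q = Σ qᵢ = 12.25 m³/s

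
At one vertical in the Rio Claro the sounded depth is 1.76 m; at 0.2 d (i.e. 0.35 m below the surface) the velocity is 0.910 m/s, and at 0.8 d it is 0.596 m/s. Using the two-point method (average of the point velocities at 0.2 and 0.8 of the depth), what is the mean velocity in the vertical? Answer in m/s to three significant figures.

0.753 m/s

v̄ = (0.910 + 0.596) / 2 = 0.7530 m/s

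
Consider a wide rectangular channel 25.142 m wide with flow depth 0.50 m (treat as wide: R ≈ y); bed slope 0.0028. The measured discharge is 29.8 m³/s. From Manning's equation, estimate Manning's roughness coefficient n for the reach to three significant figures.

0.0141

A = b·y = 25.142 × 0.50 = 12.57 m²
Wide channel: R ≈ y = 0.50 m
n = (1/Q)·A·R^(2/3)·S^(1/2) = (1/29.8) × 12.57 × 0.6300 × 0.05292 = 0.01406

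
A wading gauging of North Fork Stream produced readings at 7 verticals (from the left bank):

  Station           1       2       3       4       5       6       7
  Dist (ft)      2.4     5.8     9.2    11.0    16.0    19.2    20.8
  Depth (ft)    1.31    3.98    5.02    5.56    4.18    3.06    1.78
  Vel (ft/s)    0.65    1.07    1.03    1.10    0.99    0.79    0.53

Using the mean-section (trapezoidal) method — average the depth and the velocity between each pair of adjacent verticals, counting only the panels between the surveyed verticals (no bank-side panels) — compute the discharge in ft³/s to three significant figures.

Panel 1-2: Δb = 3.4 ft, d̄ = (1.31+3.98)/2 = 2.645, v̄ = (0.65+1.07)/2 = 0.86 → q = 3.4×2.645×0.86 = 7.734 ft³/s
Panel 2-3: Δb = 3.4 ft, d̄ = (3.98+5.02)/2 = 4.5, v̄ = (1.07+1.03)/2 = 1.05 → q = 3.4×4.5×1.05 = 16.07 ft³/s
Panel 3-4: Δb = 1.8 ft, d̄ = (5.02+5.56)/2 = 5.29, v̄ = (1.03+1.10)/2 = 1.065 → q = 1.8×5.29×1.065 = 10.14 ft³/s
Panel 4-5: Δb = 5 ft, d̄ = (5.56+4.18)/2 = 4.87, v̄ = (1.10+0.99)/2 = 1.045 → q = 5×4.87×1.045 = 25.45 ft³/s
Panel 5-6: Δb = 3.2 ft, d̄ = (4.18+3.06)/2 = 3.62, v̄ = (0.99+0.79)/2 = 0.89 → q = 3.2×3.62×0.89 = 10.31 ft³/s
Panel 6-7: Δb = 1.6 ft, d̄ = (3.06+1.78)/2 = 2.42, v̄ = (0.79+0.53)/2 = 0.66 → q = 1.6×2.42×0.66 = 2.556 ft³/s
Q = Σ q = 72.25 ft³/s

72.3 ft³/s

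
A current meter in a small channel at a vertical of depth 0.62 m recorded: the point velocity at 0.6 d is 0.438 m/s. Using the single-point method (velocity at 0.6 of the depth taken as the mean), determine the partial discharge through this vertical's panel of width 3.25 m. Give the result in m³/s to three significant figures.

0.883 m³/s

v̄ = v₀.₆ = 0.438 m/s
q = v̄ × d × w = 0.4380 × 0.62 × 3.25 = 0.8826 m³/s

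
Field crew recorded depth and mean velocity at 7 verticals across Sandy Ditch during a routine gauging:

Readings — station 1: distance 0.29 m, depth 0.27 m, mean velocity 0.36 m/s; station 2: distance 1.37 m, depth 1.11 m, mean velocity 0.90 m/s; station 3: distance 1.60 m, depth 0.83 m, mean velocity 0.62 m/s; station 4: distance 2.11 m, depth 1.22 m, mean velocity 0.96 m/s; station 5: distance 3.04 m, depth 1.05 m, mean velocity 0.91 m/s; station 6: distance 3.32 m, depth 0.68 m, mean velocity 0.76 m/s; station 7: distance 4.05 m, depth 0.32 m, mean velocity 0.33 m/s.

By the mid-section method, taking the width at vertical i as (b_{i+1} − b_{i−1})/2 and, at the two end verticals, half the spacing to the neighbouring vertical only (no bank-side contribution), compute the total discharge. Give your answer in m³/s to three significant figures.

w_1 = (1.37 − 0.29)/2 = 0.54 m; q_1 = 0.36 × 0.27 × 0.54 = 0.05249 m³/s
w_2 = (1.60 − 0.29)/2 = 0.655 m; q_2 = 0.90 × 1.11 × 0.655 = 0.6543 m³/s
w_3 = (2.11 − 1.37)/2 = 0.37 m; q_3 = 0.62 × 0.83 × 0.37 = 0.1904 m³/s
w_4 = (3.04 − 1.60)/2 = 0.72 m; q_4 = 0.96 × 1.22 × 0.72 = 0.8433 m³/s
w_5 = (3.32 − 2.11)/2 = 0.605 m; q_5 = 0.91 × 1.05 × 0.605 = 0.5781 m³/s
w_6 = (4.05 − 3.04)/2 = 0.505 m; q_6 = 0.76 × 0.68 × 0.505 = 0.2610 m³/s
w_7 = (4.05 − 3.32)/2 = 0.365 m; q_7 = 0.33 × 0.32 × 0.365 = 0.03854 m³/s
Q = Σ qᵢ = 2.618 m³/s

2.62 m³/s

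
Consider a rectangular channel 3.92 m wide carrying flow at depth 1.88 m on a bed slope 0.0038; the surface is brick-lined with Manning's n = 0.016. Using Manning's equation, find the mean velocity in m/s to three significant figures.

3.75 m/s

A = b·y = 3.92 × 1.88 = 7.370 m²
P = b + 2y = 3.92 + 2×1.88 = 7.680 m
R = A/P = 7.370/7.680 = 0.9596 m
Q = (1/n)·A·R^(2/3)·S^(1/2) = (1/0.016) × 7.370 × 0.9596^(2/3) × 0.0038^(1/2) = 27.62 m³/s
V = Q/A = 27.62/7.370 = 3.748 m/s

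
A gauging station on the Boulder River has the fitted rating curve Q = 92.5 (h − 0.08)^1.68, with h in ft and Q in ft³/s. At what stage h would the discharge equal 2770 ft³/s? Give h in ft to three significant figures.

7.64 ft

h − h₀ = (Q/C)^(1/b) = (2770/92.5)^(1/1.68) = 7.564 ft
h = 0.08 + 7.564 = 7.644 ft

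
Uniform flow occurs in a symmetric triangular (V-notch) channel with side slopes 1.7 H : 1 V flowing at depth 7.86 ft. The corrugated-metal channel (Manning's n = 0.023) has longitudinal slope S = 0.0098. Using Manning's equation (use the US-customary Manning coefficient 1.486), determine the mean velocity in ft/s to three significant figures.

14.4 ft/s

A = z·y² = 1.7×7.86² = 105.0 ft²
P = 2y√(1+z²) = 2×7.86×√(1+1.7²) = 31.00 ft
R = A/P = 105.0/31.00 = 3.387 ft
Q = (1.486/n)·A·R^(2/3)·S^(1/2) = (1.486/0.023) × 105.0 × 3.387^(2/3) × 0.0098^(1/2) = 1515 ft³/s
V = Q/A = 1515/105.0 = 14.43 ft/s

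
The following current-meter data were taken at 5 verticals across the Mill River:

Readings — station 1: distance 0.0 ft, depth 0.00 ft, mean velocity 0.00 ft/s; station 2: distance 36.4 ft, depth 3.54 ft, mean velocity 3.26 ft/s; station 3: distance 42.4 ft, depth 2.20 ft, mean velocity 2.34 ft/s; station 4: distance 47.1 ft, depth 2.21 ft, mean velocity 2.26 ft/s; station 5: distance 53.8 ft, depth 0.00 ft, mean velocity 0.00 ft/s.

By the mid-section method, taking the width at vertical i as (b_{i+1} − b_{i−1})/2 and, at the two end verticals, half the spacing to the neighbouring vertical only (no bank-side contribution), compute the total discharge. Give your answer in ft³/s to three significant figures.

w_2 = (42.4 − 0.0)/2 = 21.2 ft; q_2 = 3.26 × 3.54 × 21.2 = 244.7 ft³/s
w_3 = (47.1 − 36.4)/2 = 5.35 ft; q_3 = 2.34 × 2.20 × 5.35 = 27.54 ft³/s
w_4 = (53.8 − 42.4)/2 = 5.7 ft; q_4 = 2.26 × 2.21 × 5.7 = 28.47 ft³/s
Stations 1, 5 contribute zero (depth or velocity is 0).
Q = Σ qᵢ = 300.7 ft³/s

301 ft³/s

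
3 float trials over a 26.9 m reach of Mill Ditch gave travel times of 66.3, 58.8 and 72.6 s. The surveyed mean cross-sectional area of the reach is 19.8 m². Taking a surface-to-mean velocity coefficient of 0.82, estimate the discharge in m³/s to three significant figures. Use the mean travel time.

6.63 m³/s

t̄ = (66.3 + 58.8 + 72.6) / 3 = 65.9 s
v_surface = L / t̄ = 26.9 / 65.9 = 0.4082 m/s
v_mean = 0.82 × 0.4082 = 0.3347 m/s
Q = A × v_mean = 19.8 × 0.3347 = 6.627 m³/s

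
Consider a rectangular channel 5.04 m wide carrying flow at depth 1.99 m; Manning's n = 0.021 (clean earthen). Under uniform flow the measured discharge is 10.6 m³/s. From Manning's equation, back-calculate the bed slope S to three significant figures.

A = b·y = 5.04 × 1.99 = 10.03 m²
P = b + 2y = 5.04 + 2×1.99 = 9.020 m
R = A/P = 10.03/9.020 = 1.112 m
S = (Q·n / (1·A·R^(2/3)))² = (10.6×0.021 / (1×10.03×1.073))² = 0.0004276

0.000428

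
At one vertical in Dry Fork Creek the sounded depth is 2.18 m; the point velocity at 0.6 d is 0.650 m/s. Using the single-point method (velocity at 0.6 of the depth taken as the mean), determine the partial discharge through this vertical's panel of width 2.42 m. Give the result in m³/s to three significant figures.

v̄ = v₀.₆ = 0.650 m/s
q = v̄ × d × w = 0.6500 × 2.18 × 2.42 = 3.429 m³/s

3.43 m³/s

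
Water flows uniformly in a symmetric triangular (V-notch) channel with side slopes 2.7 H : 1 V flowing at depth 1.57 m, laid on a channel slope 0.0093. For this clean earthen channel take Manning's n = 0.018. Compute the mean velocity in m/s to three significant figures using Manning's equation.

A = z·y² = 2.7×1.57² = 6.655 m²
P = 2y√(1+z²) = 2×1.57×√(1+2.7²) = 9.041 m
R = A/P = 6.655/9.041 = 0.7361 m
Q = (1/n)·A·R^(2/3)·S^(1/2) = (1/0.018) × 6.655 × 0.7361^(2/3) × 0.0093^(1/2) = 29.07 m³/s
V = Q/A = 29.07/6.655 = 4.368 m/s

4.37 m/s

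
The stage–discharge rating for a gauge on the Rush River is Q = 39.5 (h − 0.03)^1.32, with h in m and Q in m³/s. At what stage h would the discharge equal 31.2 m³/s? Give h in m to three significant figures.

h − h₀ = (Q/C)^(1/b) = (31.2/39.5)^(1/1.32) = 0.8364 m
h = 0.03 + 0.8364 = 0.8664 m

0.866 m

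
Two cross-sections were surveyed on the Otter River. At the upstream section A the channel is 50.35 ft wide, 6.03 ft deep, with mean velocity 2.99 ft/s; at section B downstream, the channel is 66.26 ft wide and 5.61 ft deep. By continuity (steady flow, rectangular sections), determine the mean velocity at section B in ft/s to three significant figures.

2.44 ft/s

Q = A₁V₁ = (50.35×6.03) × 2.99 = 907.8 ft³/s
A₂ = 66.26 × 5.61 = 371.7 ft²
V₂ = Q/A₂ = 907.8/371.7 = 2.442 ft/s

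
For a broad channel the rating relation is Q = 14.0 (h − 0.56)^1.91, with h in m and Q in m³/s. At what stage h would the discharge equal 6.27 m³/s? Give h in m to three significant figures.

h − h₀ = (Q/C)^(1/b) = (6.27/14.0)^(1/1.91) = 0.6567 m
h = 0.56 + 0.6567 = 1.217 m

1.22 m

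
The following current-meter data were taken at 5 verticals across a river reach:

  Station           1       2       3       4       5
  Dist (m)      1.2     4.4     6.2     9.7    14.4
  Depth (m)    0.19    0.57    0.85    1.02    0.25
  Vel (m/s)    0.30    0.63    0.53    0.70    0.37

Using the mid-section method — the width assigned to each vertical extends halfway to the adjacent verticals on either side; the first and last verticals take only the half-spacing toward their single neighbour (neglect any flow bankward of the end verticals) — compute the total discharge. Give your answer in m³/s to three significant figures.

w_1 = (4.4 − 1.2)/2 = 1.6 m; q_1 = 0.30 × 0.19 × 1.6 = 0.09120 m³/s
w_2 = (6.2 − 1.2)/2 = 2.5 m; q_2 = 0.63 × 0.57 × 2.5 = 0.8978 m³/s
w_3 = (9.7 − 4.4)/2 = 2.65 m; q_3 = 0.53 × 0.85 × 2.65 = 1.194 m³/s
w_4 = (14.4 − 6.2)/2 = 4.1 m; q_4 = 0.70 × 1.02 × 4.1 = 2.927 m³/s
w_5 = (14.4 − 9.7)/2 = 2.35 m; q_5 = 0.37 × 0.25 × 2.35 = 0.2174 m³/s
Q = Σ qᵢ = 5.328 m³/s

5.33 m³/s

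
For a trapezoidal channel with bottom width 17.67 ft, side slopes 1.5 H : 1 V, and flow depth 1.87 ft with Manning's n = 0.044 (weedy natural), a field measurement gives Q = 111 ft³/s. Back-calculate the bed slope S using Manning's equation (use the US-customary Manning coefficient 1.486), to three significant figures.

A = (b + z·y)·y = (17.67 + 1.5×1.87)×1.87 = 38.29 ft²
P = b + 2y√(1+z²) = 17.67 + 2×1.87×√(1+1.5²) = 24.41 ft
R = A/P = 38.29/24.41 = 1.568 ft
S = (Q·n / (1.486·A·R^(2/3)))² = (111×0.044 / (1.486×38.29×1.350))² = 0.004044

0.00404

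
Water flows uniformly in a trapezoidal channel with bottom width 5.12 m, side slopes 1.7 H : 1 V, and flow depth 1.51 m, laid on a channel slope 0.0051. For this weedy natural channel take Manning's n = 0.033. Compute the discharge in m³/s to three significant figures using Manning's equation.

A = (b + z·y)·y = (5.12 + 1.7×1.51)×1.51 = 11.61 m²
P = b + 2y√(1+z²) = 5.12 + 2×1.51×√(1+1.7²) = 11.08 m
R = A/P = 11.61/11.08 = 1.048 m
Q = (1/n)·A·R^(2/3)·S^(1/2) = (1/0.033) × 11.61 × 1.048^(2/3) × 0.0051^(1/2) = 25.92 m³/s

25.9 m³/s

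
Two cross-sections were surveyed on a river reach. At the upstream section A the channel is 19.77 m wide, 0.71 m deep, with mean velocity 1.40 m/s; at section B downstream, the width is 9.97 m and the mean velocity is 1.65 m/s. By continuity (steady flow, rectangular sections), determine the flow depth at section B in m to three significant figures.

1.19 m

Q = A₁V₁ = (19.77×0.71) × 1.40 = 19.65 m³/s
d₂ = Q/(b₂ V₂) = 19.65/(9.97×1.65) = 1.195 m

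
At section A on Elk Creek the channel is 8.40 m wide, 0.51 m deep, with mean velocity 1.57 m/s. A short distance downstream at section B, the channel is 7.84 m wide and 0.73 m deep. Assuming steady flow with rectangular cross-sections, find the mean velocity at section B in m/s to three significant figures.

1.18 m/s

Q = A₁V₁ = (8.40×0.51) × 1.57 = 6.726 m³/s
A₂ = 7.84 × 0.73 = 5.723 m²
V₂ = Q/A₂ = 6.726/5.723 = 1.175 m/s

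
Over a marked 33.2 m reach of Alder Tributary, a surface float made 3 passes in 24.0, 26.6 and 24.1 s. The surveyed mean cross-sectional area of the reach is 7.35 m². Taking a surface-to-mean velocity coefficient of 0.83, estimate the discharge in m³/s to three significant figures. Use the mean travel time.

t̄ = (24.0 + 26.6 + 24.1) / 3 = 24.9 s
v_surface = L / t̄ = 33.2 / 24.9 = 1.333 m/s
v_mean = 0.83 × 1.333 = 1.107 m/s
Q = A × v_mean = 7.35 × 1.107 = 8.134 m³/s

8.13 m³/s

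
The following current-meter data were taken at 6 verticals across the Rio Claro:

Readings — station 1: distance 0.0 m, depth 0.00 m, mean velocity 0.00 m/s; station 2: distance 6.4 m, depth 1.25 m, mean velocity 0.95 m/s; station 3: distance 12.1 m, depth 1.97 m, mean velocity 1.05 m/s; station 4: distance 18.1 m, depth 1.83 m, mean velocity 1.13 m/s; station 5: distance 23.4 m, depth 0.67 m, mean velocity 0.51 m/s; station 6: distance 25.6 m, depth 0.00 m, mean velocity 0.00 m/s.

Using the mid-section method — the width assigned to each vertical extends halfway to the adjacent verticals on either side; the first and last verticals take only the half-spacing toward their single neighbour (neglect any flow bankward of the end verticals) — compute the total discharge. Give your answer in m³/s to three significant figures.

w_2 = (12.1 − 0.0)/2 = 6.05 m; q_2 = 0.95 × 1.25 × 6.05 = 7.184 m³/s
w_3 = (18.1 − 6.4)/2 = 5.85 m; q_3 = 1.05 × 1.97 × 5.85 = 12.10 m³/s
w_4 = (23.4 − 12.1)/2 = 5.65 m; q_4 = 1.13 × 1.83 × 5.65 = 11.68 m³/s
w_5 = (25.6 − 18.1)/2 = 3.75 m; q_5 = 0.51 × 0.67 × 3.75 = 1.281 m³/s
Stations 1, 6 contribute zero (depth or velocity is 0).
Q = Σ qᵢ = 32.25 m³/s

32.3 m³/s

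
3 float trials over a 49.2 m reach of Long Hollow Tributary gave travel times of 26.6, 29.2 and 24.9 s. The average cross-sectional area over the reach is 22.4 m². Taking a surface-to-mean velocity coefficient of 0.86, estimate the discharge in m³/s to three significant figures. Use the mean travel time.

t̄ = (26.6 + 29.2 + 24.9) / 3 = 26.9 s
v_surface = L / t̄ = 49.2 / 26.9 = 1.829 m/s
v_mean = 0.86 × 1.829 = 1.573 m/s
Q = A × v_mean = 22.4 × 1.573 = 35.23 m³/s

35.2 m³/s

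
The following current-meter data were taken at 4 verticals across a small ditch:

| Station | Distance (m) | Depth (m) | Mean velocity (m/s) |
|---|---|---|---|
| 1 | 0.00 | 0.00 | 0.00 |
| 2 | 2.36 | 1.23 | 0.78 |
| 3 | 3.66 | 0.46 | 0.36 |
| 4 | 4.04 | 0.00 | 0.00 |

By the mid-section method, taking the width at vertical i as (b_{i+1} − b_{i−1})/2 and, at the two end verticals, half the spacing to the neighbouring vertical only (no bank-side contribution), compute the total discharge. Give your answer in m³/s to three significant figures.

w_2 = (3.66 − 0.00)/2 = 1.83 m; q_2 = 0.78 × 1.23 × 1.83 = 1.756 m³/s
w_3 = (4.04 − 2.36)/2 = 0.84 m; q_3 = 0.36 × 0.46 × 0.84 = 0.1391 m³/s
Stations 1, 4 contribute zero (depth or velocity is 0).
Q = Σ qᵢ = 1.895 m³/s

1.89 m³/s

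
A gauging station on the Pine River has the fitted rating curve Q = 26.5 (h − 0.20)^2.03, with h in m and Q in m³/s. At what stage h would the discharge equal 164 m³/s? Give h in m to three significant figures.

h − h₀ = (Q/C)^(1/b) = (164/26.5)^(1/2.03) = 2.454 m
h = 0.20 + 2.454 = 2.654 m

2.65 m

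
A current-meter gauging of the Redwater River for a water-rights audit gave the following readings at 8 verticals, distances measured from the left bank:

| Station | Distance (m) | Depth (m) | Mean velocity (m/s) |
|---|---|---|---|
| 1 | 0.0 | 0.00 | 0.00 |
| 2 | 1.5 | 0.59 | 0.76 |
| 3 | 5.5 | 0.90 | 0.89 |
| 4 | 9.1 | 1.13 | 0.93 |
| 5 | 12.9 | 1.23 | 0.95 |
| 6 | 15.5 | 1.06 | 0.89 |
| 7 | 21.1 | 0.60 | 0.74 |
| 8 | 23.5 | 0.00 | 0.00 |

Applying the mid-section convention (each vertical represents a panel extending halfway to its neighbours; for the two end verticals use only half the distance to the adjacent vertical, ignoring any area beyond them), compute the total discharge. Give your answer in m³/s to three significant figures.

17.5 m³/s

w_2 = (5.5 − 0.0)/2 = 2.75 m; q_2 = 0.76 × 0.59 × 2.75 = 1.233 m³/s
w_3 = (9.1 − 1.5)/2 = 3.8 m; q_3 = 0.89 × 0.90 × 3.8 = 3.044 m³/s
w_4 = (12.9 − 5.5)/2 = 3.7 m; q_4 = 0.93 × 1.13 × 3.7 = 3.888 m³/s
w_5 = (15.5 − 9.1)/2 = 3.2 m; q_5 = 0.95 × 1.23 × 3.2 = 3.739 m³/s
w_6 = (21.1 − 12.9)/2 = 4.1 m; q_6 = 0.89 × 1.06 × 4.1 = 3.868 m³/s
w_7 = (23.5 − 15.5)/2 = 4 m; q_7 = 0.74 × 0.60 × 4 = 1.776 m³/s
Stations 1, 8 contribute zero (depth or velocity is 0).
Q = Σ qᵢ = 17.55 m³/s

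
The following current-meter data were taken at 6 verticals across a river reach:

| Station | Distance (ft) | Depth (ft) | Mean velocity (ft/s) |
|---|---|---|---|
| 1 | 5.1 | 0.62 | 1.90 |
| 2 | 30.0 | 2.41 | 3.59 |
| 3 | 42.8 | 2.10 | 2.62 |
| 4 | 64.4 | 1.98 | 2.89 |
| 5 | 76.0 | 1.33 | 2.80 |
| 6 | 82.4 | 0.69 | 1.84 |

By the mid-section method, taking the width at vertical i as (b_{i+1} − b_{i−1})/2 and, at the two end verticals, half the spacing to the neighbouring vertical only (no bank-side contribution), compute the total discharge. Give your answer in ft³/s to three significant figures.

w_1 = (30.0 − 5.1)/2 = 12.45 ft; q_1 = 1.90 × 0.62 × 12.45 = 14.67 ft³/s
w_2 = (42.8 − 5.1)/2 = 18.85 ft; q_2 = 3.59 × 2.41 × 18.85 = 163.1 ft³/s
w_3 = (64.4 − 30.0)/2 = 17.2 ft; q_3 = 2.62 × 2.10 × 17.2 = 94.63 ft³/s
w_4 = (76.0 − 42.8)/2 = 16.6 ft; q_4 = 2.89 × 1.98 × 16.6 = 94.99 ft³/s
w_5 = (82.4 − 64.4)/2 = 9 ft; q_5 = 2.80 × 1.33 × 9 = 33.52 ft³/s
w_6 = (82.4 − 76.0)/2 = 3.2 ft; q_6 = 1.84 × 0.69 × 3.2 = 4.063 ft³/s
Q = Σ qᵢ = 405.0 ft³/s

405 ft³/s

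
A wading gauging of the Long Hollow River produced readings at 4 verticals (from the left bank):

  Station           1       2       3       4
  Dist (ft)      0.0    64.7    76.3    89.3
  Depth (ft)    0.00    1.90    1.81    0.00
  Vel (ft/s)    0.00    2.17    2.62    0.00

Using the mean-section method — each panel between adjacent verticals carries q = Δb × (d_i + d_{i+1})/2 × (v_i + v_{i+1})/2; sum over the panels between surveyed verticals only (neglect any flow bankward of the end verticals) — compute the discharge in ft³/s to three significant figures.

134 ft³/s

Panel 1-2: Δb = 64.7 ft, d̄ = (0.00+1.90)/2 = 0.95, v̄ = (0.00+2.17)/2 = 1.085 → q = 64.7×0.95×1.085 = 66.69 ft³/s
Panel 2-3: Δb = 11.6 ft, d̄ = (1.90+1.81)/2 = 1.855, v̄ = (2.17+2.62)/2 = 2.395 → q = 11.6×1.855×2.395 = 51.54 ft³/s
Panel 3-4: Δb = 13 ft, d̄ = (1.81+0.00)/2 = 0.905, v̄ = (2.62+0.00)/2 = 1.31 → q = 13×0.905×1.31 = 15.41 ft³/s
Q = Σ q = 133.6 ft³/s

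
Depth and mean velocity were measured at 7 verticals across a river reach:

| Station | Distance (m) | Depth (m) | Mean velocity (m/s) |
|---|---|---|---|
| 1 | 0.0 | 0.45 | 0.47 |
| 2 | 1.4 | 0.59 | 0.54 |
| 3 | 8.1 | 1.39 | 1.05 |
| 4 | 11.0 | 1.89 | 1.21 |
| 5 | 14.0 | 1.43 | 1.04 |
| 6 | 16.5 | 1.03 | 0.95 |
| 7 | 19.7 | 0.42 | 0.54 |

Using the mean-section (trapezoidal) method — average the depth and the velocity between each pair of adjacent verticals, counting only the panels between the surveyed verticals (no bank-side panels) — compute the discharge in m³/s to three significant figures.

Panel 1-2: Δb = 1.4 m, d̄ = (0.45+0.59)/2 = 0.52, v̄ = (0.47+0.54)/2 = 0.505 → q = 1.4×0.52×0.505 = 0.3676 m³/s
Panel 2-3: Δb = 6.7 m, d̄ = (0.59+1.39)/2 = 0.99, v̄ = (0.54+1.05)/2 = 0.795 → q = 6.7×0.99×0.795 = 5.273 m³/s
Panel 3-4: Δb = 2.9 m, d̄ = (1.39+1.89)/2 = 1.64, v̄ = (1.05+1.21)/2 = 1.13 → q = 2.9×1.64×1.13 = 5.374 m³/s
Panel 4-5: Δb = 3 m, d̄ = (1.89+1.43)/2 = 1.66, v̄ = (1.21+1.04)/2 = 1.125 → q = 3×1.66×1.125 = 5.603 m³/s
Panel 5-6: Δb = 2.5 m, d̄ = (1.43+1.03)/2 = 1.23, v̄ = (1.04+0.95)/2 = 0.995 → q = 2.5×1.23×0.995 = 3.060 m³/s
Panel 6-7: Δb = 3.2 m, d̄ = (1.03+0.42)/2 = 0.725, v̄ = (0.95+0.54)/2 = 0.745 → q = 3.2×0.725×0.745 = 1.728 m³/s
Q = Σ q = 21.41 m³/s

21.4 m³/s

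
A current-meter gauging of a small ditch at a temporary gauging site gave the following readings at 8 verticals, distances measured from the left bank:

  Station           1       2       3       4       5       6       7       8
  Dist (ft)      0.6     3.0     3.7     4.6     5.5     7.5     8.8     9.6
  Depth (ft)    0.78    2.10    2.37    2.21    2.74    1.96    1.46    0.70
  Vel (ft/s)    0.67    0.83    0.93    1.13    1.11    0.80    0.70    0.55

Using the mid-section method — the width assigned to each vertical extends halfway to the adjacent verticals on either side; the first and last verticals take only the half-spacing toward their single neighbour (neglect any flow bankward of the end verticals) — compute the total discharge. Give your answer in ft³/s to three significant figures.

15.6 ft³/s

w_1 = (3.0 − 0.6)/2 = 1.2 ft; q_1 = 0.67 × 0.78 × 1.2 = 0.6271 ft³/s
w_2 = (3.7 − 0.6)/2 = 1.55 ft; q_2 = 0.83 × 2.10 × 1.55 = 2.702 ft³/s
w_3 = (4.6 − 3.0)/2 = 0.8 ft; q_3 = 0.93 × 2.37 × 0.8 = 1.763 ft³/s
w_4 = (5.5 − 3.7)/2 = 0.9 ft; q_4 = 1.13 × 2.21 × 0.9 = 2.248 ft³/s
w_5 = (7.5 − 4.6)/2 = 1.45 ft; q_5 = 1.11 × 2.74 × 1.45 = 4.410 ft³/s
w_6 = (8.8 − 5.5)/2 = 1.65 ft; q_6 = 0.80 × 1.96 × 1.65 = 2.587 ft³/s
w_7 = (9.6 − 7.5)/2 = 1.05 ft; q_7 = 0.70 × 1.46 × 1.05 = 1.073 ft³/s
w_8 = (9.6 − 8.8)/2 = 0.4 ft; q_8 = 0.55 × 0.70 × 0.4 = 0.1540 ft³/s
Q = Σ qᵢ = 15.56 ft³/s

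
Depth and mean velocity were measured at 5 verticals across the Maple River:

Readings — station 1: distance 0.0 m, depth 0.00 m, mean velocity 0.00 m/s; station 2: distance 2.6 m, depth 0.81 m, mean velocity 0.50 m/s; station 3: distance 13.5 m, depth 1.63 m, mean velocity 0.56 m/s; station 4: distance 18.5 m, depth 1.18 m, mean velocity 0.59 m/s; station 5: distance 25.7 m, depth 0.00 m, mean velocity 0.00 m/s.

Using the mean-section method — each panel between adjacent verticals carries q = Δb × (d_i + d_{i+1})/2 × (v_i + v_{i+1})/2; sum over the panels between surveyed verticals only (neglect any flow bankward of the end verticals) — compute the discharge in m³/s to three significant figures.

12.6 m³/s

Panel 1-2: Δb = 2.6 m, d̄ = (0.00+0.81)/2 = 0.405, v̄ = (0.00+0.50)/2 = 0.25 → q = 2.6×0.405×0.25 = 0.2633 m³/s
Panel 2-3: Δb = 10.9 m, d̄ = (0.81+1.63)/2 = 1.22, v̄ = (0.50+0.56)/2 = 0.53 → q = 10.9×1.22×0.53 = 7.048 m³/s
Panel 3-4: Δb = 5 m, d̄ = (1.63+1.18)/2 = 1.405, v̄ = (0.56+0.59)/2 = 0.575 → q = 5×1.405×0.575 = 4.039 m³/s
Panel 4-5: Δb = 7.2 m, d̄ = (1.18+0.00)/2 = 0.59, v̄ = (0.59+0.00)/2 = 0.295 → q = 7.2×0.59×0.295 = 1.253 m³/s
Q = Σ q = 12.60 m³/s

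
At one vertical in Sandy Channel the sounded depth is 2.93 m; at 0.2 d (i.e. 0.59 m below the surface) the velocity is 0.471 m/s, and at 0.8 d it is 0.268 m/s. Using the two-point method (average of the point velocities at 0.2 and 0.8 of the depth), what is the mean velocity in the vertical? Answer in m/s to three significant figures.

v̄ = (0.471 + 0.268) / 2 = 0.3695 m/s

0.370 m/s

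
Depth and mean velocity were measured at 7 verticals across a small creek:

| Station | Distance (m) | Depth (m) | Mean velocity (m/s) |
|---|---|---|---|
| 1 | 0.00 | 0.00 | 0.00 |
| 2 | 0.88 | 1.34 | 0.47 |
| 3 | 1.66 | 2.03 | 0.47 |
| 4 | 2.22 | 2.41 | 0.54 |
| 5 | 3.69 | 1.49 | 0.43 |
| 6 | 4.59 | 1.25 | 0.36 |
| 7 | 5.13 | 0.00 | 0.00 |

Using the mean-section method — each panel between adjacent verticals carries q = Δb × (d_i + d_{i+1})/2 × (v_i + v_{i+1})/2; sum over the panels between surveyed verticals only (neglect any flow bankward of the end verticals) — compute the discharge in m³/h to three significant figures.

12000 m³/h

Panel 1-2: Δb = 0.88 m, d̄ = (0.00+1.34)/2 = 0.67, v̄ = (0.00+0.47)/2 = 0.235 → q = 0.88×0.67×0.235 = 0.1386 m³/s
Panel 2-3: Δb = 0.78 m, d̄ = (1.34+2.03)/2 = 1.685, v̄ = (0.47+0.47)/2 = 0.47 → q = 0.78×1.685×0.47 = 0.6177 m³/s
Panel 3-4: Δb = 0.56 m, d̄ = (2.03+2.41)/2 = 2.22, v̄ = (0.47+0.54)/2 = 0.505 → q = 0.56×2.22×0.505 = 0.6278 m³/s
Panel 4-5: Δb = 1.47 m, d̄ = (2.41+1.49)/2 = 1.95, v̄ = (0.54+0.43)/2 = 0.485 → q = 1.47×1.95×0.485 = 1.390 m³/s
Panel 5-6: Δb = 0.9 m, d̄ = (1.49+1.25)/2 = 1.37, v̄ = (0.43+0.36)/2 = 0.395 → q = 0.9×1.37×0.395 = 0.4870 m³/s
Panel 6-7: Δb = 0.54 m, d̄ = (1.25+0.00)/2 = 0.625, v̄ = (0.36+0.00)/2 = 0.18 → q = 0.54×0.625×0.18 = 0.06075 m³/s
Q = Σ q = 3.322 m³/s
= 3.322 × 3600 = 11960 m³/h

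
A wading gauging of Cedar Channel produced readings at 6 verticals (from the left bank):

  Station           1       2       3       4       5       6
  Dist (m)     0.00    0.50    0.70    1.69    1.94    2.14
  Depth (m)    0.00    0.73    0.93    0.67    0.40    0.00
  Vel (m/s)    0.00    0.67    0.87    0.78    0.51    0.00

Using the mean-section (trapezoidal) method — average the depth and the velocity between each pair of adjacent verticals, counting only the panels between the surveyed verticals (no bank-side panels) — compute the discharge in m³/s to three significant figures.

0.939 m³/s

Panel 1-2: Δb = 0.5 m, d̄ = (0.00+0.73)/2 = 0.365, v̄ = (0.00+0.67)/2 = 0.335 → q = 0.5×0.365×0.335 = 0.06114 m³/s
Panel 2-3: Δb = 0.2 m, d̄ = (0.73+0.93)/2 = 0.83, v̄ = (0.67+0.87)/2 = 0.77 → q = 0.2×0.83×0.77 = 0.1278 m³/s
Panel 3-4: Δb = 0.99 m, d̄ = (0.93+0.67)/2 = 0.8, v̄ = (0.87+0.78)/2 = 0.825 → q = 0.99×0.8×0.825 = 0.6534 m³/s
Panel 4-5: Δb = 0.25 m, d̄ = (0.67+0.40)/2 = 0.535, v̄ = (0.78+0.51)/2 = 0.645 → q = 0.25×0.535×0.645 = 0.08627 m³/s
Panel 5-6: Δb = 0.2 m, d̄ = (0.40+0.00)/2 = 0.2, v̄ = (0.51+0.00)/2 = 0.255 → q = 0.2×0.2×0.255 = 0.01020 m³/s
Q = Σ q = 0.9388 m³/s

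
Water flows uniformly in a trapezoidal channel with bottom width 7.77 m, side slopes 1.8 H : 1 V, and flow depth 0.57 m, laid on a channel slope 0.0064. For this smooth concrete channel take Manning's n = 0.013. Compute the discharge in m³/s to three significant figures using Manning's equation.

19.3 m³/s

A = (b + z·y)·y = (7.77 + 1.8×0.57)×0.57 = 5.014 m²
P = b + 2y√(1+z²) = 7.77 + 2×0.57×√(1+1.8²) = 10.12 m
R = A/P = 5.014/10.12 = 0.4956 m
Q = (1/n)·A·R^(2/3)·S^(1/2) = (1/0.013) × 5.014 × 0.4956^(2/3) × 0.0064^(1/2) = 19.32 m³/s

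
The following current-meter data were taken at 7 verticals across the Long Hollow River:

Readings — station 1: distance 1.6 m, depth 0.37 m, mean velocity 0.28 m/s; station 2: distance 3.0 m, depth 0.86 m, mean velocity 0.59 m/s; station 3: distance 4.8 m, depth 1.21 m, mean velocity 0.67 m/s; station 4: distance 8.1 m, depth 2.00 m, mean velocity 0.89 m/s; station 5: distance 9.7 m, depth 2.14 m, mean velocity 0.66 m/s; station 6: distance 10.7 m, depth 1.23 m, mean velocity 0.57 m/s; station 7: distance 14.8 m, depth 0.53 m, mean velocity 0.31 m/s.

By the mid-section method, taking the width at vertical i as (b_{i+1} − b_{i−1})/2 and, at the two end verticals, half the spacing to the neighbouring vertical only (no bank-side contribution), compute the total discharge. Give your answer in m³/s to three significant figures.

w_1 = (3.0 − 1.6)/2 = 0.7 m; q_1 = 0.28 × 0.37 × 0.7 = 0.07252 m³/s
w_2 = (4.8 − 1.6)/2 = 1.6 m; q_2 = 0.59 × 0.86 × 1.6 = 0.8118 m³/s
w_3 = (8.1 − 3.0)/2 = 2.55 m; q_3 = 0.67 × 1.21 × 2.55 = 2.067 m³/s
w_4 = (9.7 − 4.8)/2 = 2.45 m; q_4 = 0.89 × 2.00 × 2.45 = 4.361 m³/s
w_5 = (10.7 − 8.1)/2 = 1.3 m; q_5 = 0.66 × 2.14 × 1.3 = 1.836 m³/s
w_6 = (14.8 − 9.7)/2 = 2.55 m; q_6 = 0.57 × 1.23 × 2.55 = 1.788 m³/s
w_7 = (14.8 − 10.7)/2 = 2.05 m; q_7 = 0.31 × 0.53 × 2.05 = 0.3368 m³/s
Q = Σ qᵢ = 11.27 m³/s

11.3 m³/s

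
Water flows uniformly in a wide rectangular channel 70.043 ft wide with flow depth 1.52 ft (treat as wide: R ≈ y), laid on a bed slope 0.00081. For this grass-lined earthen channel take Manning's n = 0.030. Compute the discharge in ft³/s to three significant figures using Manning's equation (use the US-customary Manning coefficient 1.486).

A = b·y = 70.043 × 1.52 = 106.5 ft²
Wide channel: R ≈ y = 1.52 ft
Q = (1.486/n)·A·R^(2/3)·S^(1/2) = (1.486/0.030) × 106.5 × 1.520^(2/3) × 0.00081^(1/2) = 198.4 ft³/s

198 ft³/s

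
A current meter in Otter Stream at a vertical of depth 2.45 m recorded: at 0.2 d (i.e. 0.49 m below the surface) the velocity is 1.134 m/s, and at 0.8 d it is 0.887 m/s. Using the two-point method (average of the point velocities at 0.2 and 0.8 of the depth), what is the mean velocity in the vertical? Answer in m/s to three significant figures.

v̄ = (1.134 + 0.887) / 2 = 1.011 m/s

1.01 m/s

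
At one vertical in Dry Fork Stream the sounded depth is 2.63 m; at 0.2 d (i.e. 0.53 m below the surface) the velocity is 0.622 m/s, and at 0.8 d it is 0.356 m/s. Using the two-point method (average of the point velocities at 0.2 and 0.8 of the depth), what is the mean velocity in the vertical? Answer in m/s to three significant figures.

0.489 m/s

v̄ = (0.622 + 0.356) / 2 = 0.4890 m/s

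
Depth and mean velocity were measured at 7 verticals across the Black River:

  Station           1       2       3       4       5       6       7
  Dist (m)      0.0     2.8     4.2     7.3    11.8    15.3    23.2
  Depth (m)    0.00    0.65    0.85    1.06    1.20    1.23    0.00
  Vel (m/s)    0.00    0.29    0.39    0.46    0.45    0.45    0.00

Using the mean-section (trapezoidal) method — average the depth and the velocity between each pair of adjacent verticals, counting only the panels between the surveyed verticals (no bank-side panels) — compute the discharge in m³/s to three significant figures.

7.07 m³/s

Panel 1-2: Δb = 2.8 m, d̄ = (0.00+0.65)/2 = 0.325, v̄ = (0.00+0.29)/2 = 0.145 → q = 2.8×0.325×0.145 = 0.1320 m³/s
Panel 2-3: Δb = 1.4 m, d̄ = (0.65+0.85)/2 = 0.75, v̄ = (0.29+0.39)/2 = 0.34 → q = 1.4×0.75×0.34 = 0.3570 m³/s
Panel 3-4: Δb = 3.1 m, d̄ = (0.85+1.06)/2 = 0.955, v̄ = (0.39+0.46)/2 = 0.425 → q = 3.1×0.955×0.425 = 1.258 m³/s
Panel 4-5: Δb = 4.5 m, d̄ = (1.06+1.20)/2 = 1.13, v̄ = (0.46+0.45)/2 = 0.455 → q = 4.5×1.13×0.455 = 2.314 m³/s
Panel 5-6: Δb = 3.5 m, d̄ = (1.20+1.23)/2 = 1.215, v̄ = (0.45+0.45)/2 = 0.45 → q = 3.5×1.215×0.45 = 1.914 m³/s
Panel 6-7: Δb = 7.9 m, d̄ = (1.23+0.00)/2 = 0.615, v̄ = (0.45+0.00)/2 = 0.225 → q = 7.9×0.615×0.225 = 1.093 m³/s
Q = Σ q = 7.068 m³/s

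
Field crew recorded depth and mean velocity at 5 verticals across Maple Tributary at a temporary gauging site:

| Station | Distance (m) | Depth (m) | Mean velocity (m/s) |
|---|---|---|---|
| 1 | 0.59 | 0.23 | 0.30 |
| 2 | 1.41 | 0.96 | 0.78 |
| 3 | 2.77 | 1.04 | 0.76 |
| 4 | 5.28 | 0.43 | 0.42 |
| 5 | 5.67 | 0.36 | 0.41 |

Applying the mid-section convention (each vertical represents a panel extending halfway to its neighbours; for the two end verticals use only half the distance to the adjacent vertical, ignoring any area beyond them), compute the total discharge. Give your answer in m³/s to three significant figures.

2.66 m³/s

w_1 = (1.41 − 0.59)/2 = 0.41 m; q_1 = 0.30 × 0.23 × 0.41 = 0.02829 m³/s
w_2 = (2.77 − 0.59)/2 = 1.09 m; q_2 = 0.78 × 0.96 × 1.09 = 0.8162 m³/s
w_3 = (5.28 − 1.41)/2 = 1.935 m; q_3 = 0.76 × 1.04 × 1.935 = 1.529 m³/s
w_4 = (5.67 − 2.77)/2 = 1.45 m; q_4 = 0.42 × 0.43 × 1.45 = 0.2619 m³/s
w_5 = (5.67 − 5.28)/2 = 0.195 m; q_5 = 0.41 × 0.36 × 0.195 = 0.02878 m³/s
Q = Σ qᵢ = 2.665 m³/s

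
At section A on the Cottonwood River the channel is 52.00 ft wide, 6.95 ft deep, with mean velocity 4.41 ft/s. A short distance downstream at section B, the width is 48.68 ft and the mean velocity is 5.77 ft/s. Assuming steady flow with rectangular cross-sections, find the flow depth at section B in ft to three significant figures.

5.67 ft

Q = A₁V₁ = (52.00×6.95) × 4.41 = 1594 ft³/s
d₂ = Q/(b₂ V₂) = 1594/(48.68×5.77) = 5.674 ft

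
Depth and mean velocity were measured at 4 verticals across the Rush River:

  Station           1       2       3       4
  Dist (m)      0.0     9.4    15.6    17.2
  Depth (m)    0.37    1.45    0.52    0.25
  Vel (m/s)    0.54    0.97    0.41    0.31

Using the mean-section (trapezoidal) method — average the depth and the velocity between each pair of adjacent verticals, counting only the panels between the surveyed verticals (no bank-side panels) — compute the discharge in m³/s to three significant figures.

Panel 1-2: Δb = 9.4 m, d̄ = (0.37+1.45)/2 = 0.91, v̄ = (0.54+0.97)/2 = 0.755 → q = 9.4×0.91×0.755 = 6.458 m³/s
Panel 2-3: Δb = 6.2 m, d̄ = (1.45+0.52)/2 = 0.985, v̄ = (0.97+0.41)/2 = 0.69 → q = 6.2×0.985×0.69 = 4.214 m³/s
Panel 3-4: Δb = 1.6 m, d̄ = (0.52+0.25)/2 = 0.385, v̄ = (0.41+0.31)/2 = 0.36 → q = 1.6×0.385×0.36 = 0.2218 m³/s
Q = Σ q = 10.89 m³/s

10.9 m³/s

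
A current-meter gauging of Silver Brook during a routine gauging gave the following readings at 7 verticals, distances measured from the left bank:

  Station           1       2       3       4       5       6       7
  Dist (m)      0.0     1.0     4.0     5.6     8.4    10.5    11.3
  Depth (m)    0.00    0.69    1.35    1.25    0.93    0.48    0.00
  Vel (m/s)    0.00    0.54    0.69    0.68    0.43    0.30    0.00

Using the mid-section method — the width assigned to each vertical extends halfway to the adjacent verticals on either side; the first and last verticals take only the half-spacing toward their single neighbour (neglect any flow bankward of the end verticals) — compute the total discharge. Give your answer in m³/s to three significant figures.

5.95 m³/s

w_2 = (4.0 − 0.0)/2 = 2 m; q_2 = 0.54 × 0.69 × 2 = 0.7452 m³/s
w_3 = (5.6 − 1.0)/2 = 2.3 m; q_3 = 0.69 × 1.35 × 2.3 = 2.142 m³/s
w_4 = (8.4 − 4.0)/2 = 2.2 m; q_4 = 0.68 × 1.25 × 2.2 = 1.870 m³/s
w_5 = (10.5 − 5.6)/2 = 2.45 m; q_5 = 0.43 × 0.93 × 2.45 = 0.9798 m³/s
w_6 = (11.3 − 8.4)/2 = 1.45 m; q_6 = 0.30 × 0.48 × 1.45 = 0.2088 m³/s
Stations 1, 7 contribute zero (depth or velocity is 0).
Q = Σ qᵢ = 5.946 m³/s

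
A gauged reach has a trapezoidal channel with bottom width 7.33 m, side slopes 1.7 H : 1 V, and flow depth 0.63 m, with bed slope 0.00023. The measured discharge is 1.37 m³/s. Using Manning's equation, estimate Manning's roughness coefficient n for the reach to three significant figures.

A = (b + z·y)·y = (7.33 + 1.7×0.63)×0.63 = 5.293 m²
P = b + 2y√(1+z²) = 7.33 + 2×0.63×√(1+1.7²) = 9.815 m
R = A/P = 5.293/9.815 = 0.5392 m
n = (1/Q)·A·R^(2/3)·S^(1/2) = (1/1.37) × 5.293 × 0.6625 × 0.01517 = 0.03881

0.0388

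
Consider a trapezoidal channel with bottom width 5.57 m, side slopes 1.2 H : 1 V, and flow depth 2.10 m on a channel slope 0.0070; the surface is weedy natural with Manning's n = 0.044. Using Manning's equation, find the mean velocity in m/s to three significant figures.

2.38 m/s

A = (b + z·y)·y = (5.57 + 1.2×2.10)×2.10 = 16.99 m²
P = b + 2y√(1+z²) = 5.57 + 2×2.10×√(1+1.2²) = 12.13 m
R = A/P = 16.99/12.13 = 1.401 m
Q = (1/n)·A·R^(2/3)·S^(1/2) = (1/0.044) × 16.99 × 1.401^(2/3) × 0.0070^(1/2) = 40.44 m³/s
V = Q/A = 40.44/16.99 = 2.380 m/s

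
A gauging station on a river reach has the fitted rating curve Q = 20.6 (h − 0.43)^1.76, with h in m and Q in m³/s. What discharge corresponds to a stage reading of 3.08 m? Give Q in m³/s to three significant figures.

114 m³/s

Q = 20.6 × (3.08 − 0.43)^1.76 = 20.6 × 2.65^1.76 = 114.5 m³/s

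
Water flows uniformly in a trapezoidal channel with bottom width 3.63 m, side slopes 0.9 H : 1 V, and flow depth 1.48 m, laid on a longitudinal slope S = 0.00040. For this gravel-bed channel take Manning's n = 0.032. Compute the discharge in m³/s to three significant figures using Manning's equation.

4.48 m³/s

A = (b + z·y)·y = (3.63 + 0.9×1.48)×1.48 = 7.344 m²
P = b + 2y√(1+z²) = 3.63 + 2×1.48×√(1+0.9²) = 7.612 m
R = A/P = 7.344/7.612 = 0.9647 m
Q = (1/n)·A·R^(2/3)·S^(1/2) = (1/0.032) × 7.344 × 0.9647^(2/3) × 0.00040^(1/2) = 4.481 m³/s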